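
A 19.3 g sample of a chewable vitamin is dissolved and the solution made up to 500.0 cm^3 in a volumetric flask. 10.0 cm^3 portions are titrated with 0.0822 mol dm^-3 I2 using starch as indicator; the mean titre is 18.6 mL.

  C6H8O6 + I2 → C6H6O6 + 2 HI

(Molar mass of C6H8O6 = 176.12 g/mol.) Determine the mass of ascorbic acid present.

n(I2) per titration = 0.0186 × 0.0822 = 1.53 × 10^-3 mol
n(C6H8O6) in each aliquot = 1.53 × 10^-3 mol (1:1 ratio)
n(C6H8O6) in the whole flask = 1.53 × 10^-3 × 500.0/10.0 = 0.0764 mol
mass of C6H8O6 = 0.0764 × 176.12 = 13.5 g

13.5 g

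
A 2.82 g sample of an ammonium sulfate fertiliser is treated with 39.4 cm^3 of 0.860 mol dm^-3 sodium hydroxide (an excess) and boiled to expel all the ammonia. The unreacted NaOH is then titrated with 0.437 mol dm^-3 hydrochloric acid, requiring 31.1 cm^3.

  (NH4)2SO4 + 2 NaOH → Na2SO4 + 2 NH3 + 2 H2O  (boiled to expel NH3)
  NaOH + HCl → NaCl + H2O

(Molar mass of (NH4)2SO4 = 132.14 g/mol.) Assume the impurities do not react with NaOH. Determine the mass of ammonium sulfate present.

1.34 g

n(NaOH) added = 0.0394 × 0.860 = 0.0339 mol
n(HCl) used in back-titration = 0.0311 × 0.437 = 0.0136 mol
n(NaOH) left over = 0.0136 mol (1:1 ratio)
n(NaOH) consumed by analyte = 0.0339 − 0.0136 = 0.0203 mol
From the 1:2 ratio, n((NH4)2SO4) = 1/2 × 0.0203 = 0.0101 mol
mass of (NH4)2SO4 = 0.0101 × 132.14 = 1.34 g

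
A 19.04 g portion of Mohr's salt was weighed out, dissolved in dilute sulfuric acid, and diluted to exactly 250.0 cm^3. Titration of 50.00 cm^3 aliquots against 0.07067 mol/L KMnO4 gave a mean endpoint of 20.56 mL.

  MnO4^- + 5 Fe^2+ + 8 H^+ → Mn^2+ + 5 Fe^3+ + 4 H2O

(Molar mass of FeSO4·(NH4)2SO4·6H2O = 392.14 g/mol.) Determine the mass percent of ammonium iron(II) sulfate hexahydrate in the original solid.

74.81 %

n(KMnO4) per titration = 0.02056 × 0.07067 = 1.453 × 10^-3 mol
From the 5:1 ratio, n(FeSO4·(NH4)2SO4·6H2O) in each aliquot = 5/1 × 1.453 × 10^-3 = 7.265 × 10^-3 mol
n(FeSO4·(NH4)2SO4·6H2O) in the whole flask = 7.265 × 10^-3 × 250.0/50.00 = 0.03632 mol
mass of FeSO4·(NH4)2SO4·6H2O = 0.03632 × 392.14 = 14.24 g
% FeSO4·(NH4)2SO4·6H2O = 14.24 / 19.04 × 100 = 74.81 %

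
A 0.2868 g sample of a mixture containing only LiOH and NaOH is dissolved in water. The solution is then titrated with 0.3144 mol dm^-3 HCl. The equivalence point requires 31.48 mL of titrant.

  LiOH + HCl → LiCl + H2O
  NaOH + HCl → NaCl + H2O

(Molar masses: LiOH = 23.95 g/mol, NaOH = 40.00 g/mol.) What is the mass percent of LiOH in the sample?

n(HCl) = 0.03148 × 0.3144 = 9.897 × 10^-3 mol
Let x = n(LiOH), y = n(NaOH).
Titrant: 1x + 1y = 9.897 × 10^-3;  mass: 23.95x + 40.00y = 0.2868
Solving, x = 6.797 × 10^-3 mol, y = 3.100 × 10^-3 mol
mass of LiOH = 6.797 × 10^-3 × 23.95 = 0.1628 g
% LiOH = 0.1628 / 0.2868 × 100 = 56.76 %

56.76 %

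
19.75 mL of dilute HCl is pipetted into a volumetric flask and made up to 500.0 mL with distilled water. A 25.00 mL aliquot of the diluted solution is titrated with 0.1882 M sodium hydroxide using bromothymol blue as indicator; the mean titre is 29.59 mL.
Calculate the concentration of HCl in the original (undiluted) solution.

5.639 M

HCl + NaOH → NaCl + H2O
n(NaOH) = 0.02959 × 0.1882 = 5.569 × 10^-3 mol
n(HCl) in the aliquot = 5.569 × 10^-3 mol (1:1 ratio)
[HCl]_dilute = 5.569 × 10^-3 / 0.02500 = 0.2228 mol/L
Dilution factor = 500.0 / 19.75 = 25.32
[HCl]_stock = 0.2228 × 25.32 = 5.639 mol/L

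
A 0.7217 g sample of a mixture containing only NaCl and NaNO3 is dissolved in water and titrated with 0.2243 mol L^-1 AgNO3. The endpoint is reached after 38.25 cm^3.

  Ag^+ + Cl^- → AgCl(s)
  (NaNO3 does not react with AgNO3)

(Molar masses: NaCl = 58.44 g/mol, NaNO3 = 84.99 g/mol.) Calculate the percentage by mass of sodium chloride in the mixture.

n(AgNO3) = 0.03825 × 0.2243 = 8.579 × 10^-3 mol
Let x = n(NaCl), y = n(NaNO3).
Titrant: 1x = 8.579 × 10^-3;  mass: 58.44x + 84.99y = 0.7217
Solving, x = 8.579 × 10^-3 mol, y = 2.592 × 10^-3 mol
mass of NaCl = 8.579 × 10^-3 × 58.44 = 0.5014 g
% NaCl = 0.5014 / 0.7217 × 100 = 69.47 %

69.47 %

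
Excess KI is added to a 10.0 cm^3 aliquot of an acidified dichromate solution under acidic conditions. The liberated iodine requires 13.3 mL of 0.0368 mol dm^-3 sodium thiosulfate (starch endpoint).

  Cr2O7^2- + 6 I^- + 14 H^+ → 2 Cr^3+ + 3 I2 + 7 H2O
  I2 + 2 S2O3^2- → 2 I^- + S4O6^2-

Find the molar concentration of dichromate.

n(S2O3^2-) = 0.0133 × 0.0368 = 4.89 × 10^-4 mol
n(I2) = n(S2O3^2-)/2 = 2.45 × 10^-4 mol
From the 1:3 ratio, n(Cr2O7^2-) in the aliquot = 1/3 × 2.45 × 10^-4 = 8.16 × 10^-5 mol
[Cr2O7^2-] = 8.16 × 10^-5 / 0.0100 = 0.00816 mol/L

0.00816 mol/L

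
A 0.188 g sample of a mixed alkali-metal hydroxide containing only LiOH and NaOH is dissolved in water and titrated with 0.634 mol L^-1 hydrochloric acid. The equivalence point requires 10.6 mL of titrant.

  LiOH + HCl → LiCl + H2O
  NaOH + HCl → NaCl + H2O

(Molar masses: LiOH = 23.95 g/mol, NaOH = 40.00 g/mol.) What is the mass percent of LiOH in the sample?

n(HCl) = 0.0106 × 0.634 = 6.72 × 10^-3 mol
Let x = n(LiOH), y = n(NaOH).
Titrant: 1x + 1y = 6.72 × 10^-3;  mass: 23.95x + 40.00y = 0.188
Solving, x = 5.04 × 10^-3 mol, y = 1.69 × 10^-3 mol
mass of LiOH = 5.04 × 10^-3 × 23.95 = 0.121 g
% LiOH = 0.121 / 0.188 × 100 = 64.1 %

64.1 %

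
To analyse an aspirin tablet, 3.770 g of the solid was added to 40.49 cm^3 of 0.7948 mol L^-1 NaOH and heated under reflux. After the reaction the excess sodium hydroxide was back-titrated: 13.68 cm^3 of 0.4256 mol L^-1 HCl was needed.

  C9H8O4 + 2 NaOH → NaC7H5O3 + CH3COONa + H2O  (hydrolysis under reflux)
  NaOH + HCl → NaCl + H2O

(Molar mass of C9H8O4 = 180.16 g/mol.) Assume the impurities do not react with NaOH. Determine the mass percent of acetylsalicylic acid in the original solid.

62.98 %

n(NaOH) added = 0.04049 × 0.7948 = 0.03218 mol
n(HCl) used in back-titration = 0.01368 × 0.4256 = 5.822 × 10^-3 mol
n(NaOH) left over = 5.822 × 10^-3 mol (1:1 ratio)
n(NaOH) consumed by analyte = 0.03218 − 5.822 × 10^-3 = 0.02636 mol
From the 1:2 ratio, n(C9H8O4) = 1/2 × 0.02636 = 0.01318 mol
mass of C9H8O4 = 0.01318 × 180.16 = 2.374 g
% C9H8O4 = 2.374 / 3.770 × 100 = 62.98 %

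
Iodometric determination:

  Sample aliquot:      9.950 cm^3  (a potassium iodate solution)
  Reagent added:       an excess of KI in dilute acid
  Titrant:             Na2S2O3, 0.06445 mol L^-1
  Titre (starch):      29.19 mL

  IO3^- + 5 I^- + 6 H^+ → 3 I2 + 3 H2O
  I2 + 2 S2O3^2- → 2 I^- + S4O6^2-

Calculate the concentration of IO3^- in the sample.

0.03151 mol/L

n(S2O3^2-) = 0.02919 × 0.06445 = 1.881 × 10^-3 mol
n(I2) = n(S2O3^2-)/2 = 9.406 × 10^-4 mol
From the 1:3 ratio, n(IO3^-) in the aliquot = 1/3 × 9.406 × 10^-4 = 3.135 × 10^-4 mol
[IO3^-] = 3.135 × 10^-4 / 0.009950 = 0.03151 mol/L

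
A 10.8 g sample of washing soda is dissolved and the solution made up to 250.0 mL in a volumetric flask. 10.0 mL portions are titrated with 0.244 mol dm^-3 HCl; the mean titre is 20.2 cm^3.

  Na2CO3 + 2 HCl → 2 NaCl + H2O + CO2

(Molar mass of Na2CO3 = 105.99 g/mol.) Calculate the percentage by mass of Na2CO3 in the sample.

60.5 %

n(HCl) per titration = 0.0202 × 0.244 = 4.93 × 10^-3 mol
From the 1:2 ratio, n(Na2CO3) in each aliquot = 1/2 × 4.93 × 10^-3 = 2.46 × 10^-3 mol
n(Na2CO3) in the whole flask = 2.46 × 10^-3 × 250.0/10.0 = 0.0616 mol
mass of Na2CO3 = 0.0616 × 105.99 = 6.53 g
% Na2CO3 = 6.53 / 10.8 × 100 = 60.5 %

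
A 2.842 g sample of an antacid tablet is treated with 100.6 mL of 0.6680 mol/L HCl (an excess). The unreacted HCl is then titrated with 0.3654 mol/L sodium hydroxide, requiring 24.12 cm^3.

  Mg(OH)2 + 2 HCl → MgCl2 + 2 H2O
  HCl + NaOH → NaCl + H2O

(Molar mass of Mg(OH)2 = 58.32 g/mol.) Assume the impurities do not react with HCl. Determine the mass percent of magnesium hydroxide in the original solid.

59.91 %

n(HCl) added = 0.1006 × 0.6680 = 0.06720 mol
n(NaOH) used in back-titration = 0.02412 × 0.3654 = 8.813 × 10^-3 mol
n(HCl) left over = 8.813 × 10^-3 mol (1:1 ratio)
n(HCl) consumed by analyte = 0.06720 − 8.813 × 10^-3 = 0.05839 mol
From the 1:2 ratio, n(Mg(OH)2) = 1/2 × 0.05839 = 0.02919 mol
mass of Mg(OH)2 = 0.02919 × 58.32 = 1.703 g
% Mg(OH)2 = 1.703 / 2.842 × 100 = 59.91 %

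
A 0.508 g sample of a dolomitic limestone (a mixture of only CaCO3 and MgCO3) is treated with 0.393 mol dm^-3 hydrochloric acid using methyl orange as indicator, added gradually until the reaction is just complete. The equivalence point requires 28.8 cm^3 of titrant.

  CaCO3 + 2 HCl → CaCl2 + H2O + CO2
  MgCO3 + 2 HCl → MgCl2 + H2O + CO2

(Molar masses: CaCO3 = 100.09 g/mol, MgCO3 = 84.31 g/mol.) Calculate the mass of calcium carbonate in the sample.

n(HCl) = 0.0288 × 0.393 = 0.0113 mol
Let x = n(CaCO3), y = n(MgCO3).
Titrant: 2x + 2y = 0.0113;  mass: 100.09x + 84.31y = 0.508
Solving, x = 1.96 × 10^-3 mol, y = 3.70 × 10^-3 mol
mass of CaCO3 = 1.96 × 10^-3 × 100.09 = 0.196 g

0.196 g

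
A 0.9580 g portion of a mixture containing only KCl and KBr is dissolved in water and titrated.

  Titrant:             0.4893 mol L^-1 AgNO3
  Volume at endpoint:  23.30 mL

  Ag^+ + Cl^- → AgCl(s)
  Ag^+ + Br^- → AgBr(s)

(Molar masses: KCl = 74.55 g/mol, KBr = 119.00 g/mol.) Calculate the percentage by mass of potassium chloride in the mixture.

n(AgNO3) = 0.02330 × 0.4893 = 0.01140 mol
Let x = n(KCl), y = n(KBr).
Titrant: 1x + 1y = 0.01140;  mass: 74.55x + 119.00y = 0.9580
Solving, x = 8.969 × 10^-3 mol, y = 2.431 × 10^-3 mol
mass of KCl = 8.969 × 10^-3 × 74.55 = 0.6687 g
% KCl = 0.6687 / 0.9580 × 100 = 69.80 %

69.80 %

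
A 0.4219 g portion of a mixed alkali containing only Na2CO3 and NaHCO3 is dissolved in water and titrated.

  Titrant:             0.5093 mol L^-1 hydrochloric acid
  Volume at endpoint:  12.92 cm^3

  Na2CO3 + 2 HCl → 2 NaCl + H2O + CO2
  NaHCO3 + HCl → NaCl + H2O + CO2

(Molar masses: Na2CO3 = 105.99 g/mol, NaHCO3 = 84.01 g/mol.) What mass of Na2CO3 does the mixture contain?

n(HCl) = 0.01292 × 0.5093 = 6.580 × 10^-3 mol
Let x = n(Na2CO3), y = n(NaHCO3).
Titrant: 2x + 1y = 6.580 × 10^-3;  mass: 105.99x + 84.01y = 0.4219
Solving, x = 2.110 × 10^-3 mol, y = 2.360 × 10^-3 mol
mass of Na2CO3 = 2.110 × 10^-3 × 105.99 = 0.2237 g

0.2237 g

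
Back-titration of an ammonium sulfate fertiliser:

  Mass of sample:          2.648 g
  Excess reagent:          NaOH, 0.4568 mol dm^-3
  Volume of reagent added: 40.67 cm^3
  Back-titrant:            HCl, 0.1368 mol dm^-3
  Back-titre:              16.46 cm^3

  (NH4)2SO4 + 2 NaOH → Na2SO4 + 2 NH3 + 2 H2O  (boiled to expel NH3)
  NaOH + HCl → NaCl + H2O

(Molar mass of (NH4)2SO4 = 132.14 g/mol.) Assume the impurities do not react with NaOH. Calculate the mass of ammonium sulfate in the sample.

n(NaOH) added = 0.04067 × 0.4568 = 0.01858 mol
n(HCl) used in back-titration = 0.01646 × 0.1368 = 2.252 × 10^-3 mol
n(NaOH) left over = 2.252 × 10^-3 mol (1:1 ratio)
n(NaOH) consumed by analyte = 0.01858 − 2.252 × 10^-3 = 0.01633 mol
From the 1:2 ratio, n((NH4)2SO4) = 1/2 × 0.01633 = 8.163 × 10^-3 mol
mass of (NH4)2SO4 = 8.163 × 10^-3 × 132.14 = 1.079 g

1.079 g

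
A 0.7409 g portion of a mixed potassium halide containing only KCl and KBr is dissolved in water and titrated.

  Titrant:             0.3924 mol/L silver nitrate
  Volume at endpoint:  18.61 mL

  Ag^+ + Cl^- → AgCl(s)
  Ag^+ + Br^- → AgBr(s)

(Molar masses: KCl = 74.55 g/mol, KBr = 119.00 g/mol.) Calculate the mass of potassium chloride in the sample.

n(AgNO3) = 0.01861 × 0.3924 = 7.303 × 10^-3 mol
Let x = n(KCl), y = n(KBr).
Titrant: 1x + 1y = 7.303 × 10^-3;  mass: 74.55x + 119.00y = 0.7409
Solving, x = 2.882 × 10^-3 mol, y = 4.421 × 10^-3 mol
mass of KCl = 2.882 × 10^-3 × 74.55 = 0.2149 g

0.2149 g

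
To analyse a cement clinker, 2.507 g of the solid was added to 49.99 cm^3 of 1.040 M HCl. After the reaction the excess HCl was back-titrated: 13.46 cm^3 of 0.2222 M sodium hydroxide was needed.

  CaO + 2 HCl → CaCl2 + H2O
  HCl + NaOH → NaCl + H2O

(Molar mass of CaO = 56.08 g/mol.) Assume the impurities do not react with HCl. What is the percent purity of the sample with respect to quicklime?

54.80 %

n(HCl) added = 0.04999 × 1.040 = 0.05199 mol
n(NaOH) used in back-titration = 0.01346 × 0.2222 = 2.991 × 10^-3 mol
n(HCl) left over = 2.991 × 10^-3 mol (1:1 ratio)
n(HCl) consumed by analyte = 0.05199 − 2.991 × 10^-3 = 0.04900 mol
From the 1:2 ratio, n(CaO) = 1/2 × 0.04900 = 0.02450 mol
mass of CaO = 0.02450 × 56.08 = 1.374 g
% CaO = 1.374 / 2.507 × 100 = 54.80 %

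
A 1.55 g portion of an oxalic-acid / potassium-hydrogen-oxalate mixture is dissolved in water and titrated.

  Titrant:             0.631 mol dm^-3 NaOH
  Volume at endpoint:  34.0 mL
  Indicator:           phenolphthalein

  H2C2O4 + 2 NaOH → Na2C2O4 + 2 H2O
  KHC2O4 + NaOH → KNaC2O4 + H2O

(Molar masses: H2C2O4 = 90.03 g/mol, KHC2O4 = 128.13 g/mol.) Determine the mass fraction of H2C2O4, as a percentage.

n(NaOH) = 0.0340 × 0.631 = 0.0215 mol
Let x = n(H2C2O4), y = n(KHC2O4).
Titrant: 2x + 1y = 0.0215;  mass: 90.03x + 128.13y = 1.55
Solving, x = 7.21 × 10^-3 mol, y = 7.03 × 10^-3 mol
mass of H2C2O4 = 7.21 × 10^-3 × 90.03 = 0.649 g
% H2C2O4 = 0.649 / 1.55 × 100 = 41.9 %

41.9 %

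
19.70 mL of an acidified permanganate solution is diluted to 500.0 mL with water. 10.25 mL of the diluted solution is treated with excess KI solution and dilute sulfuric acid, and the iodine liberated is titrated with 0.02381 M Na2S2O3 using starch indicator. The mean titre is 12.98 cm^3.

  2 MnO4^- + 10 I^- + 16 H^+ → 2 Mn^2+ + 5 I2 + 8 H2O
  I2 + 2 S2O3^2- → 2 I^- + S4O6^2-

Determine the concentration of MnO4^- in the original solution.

0.1531 M

n(S2O3^2-) = 0.01298 × 0.02381 = 3.091 × 10^-4 mol
n(I2) = n(S2O3^2-)/2 = 1.545 × 10^-4 mol
From the 2:5 ratio, n(MnO4^-) in the aliquot = 2/5 × 1.545 × 10^-4 = 6.181 × 10^-5 mol
[MnO4^-]_dilute = 6.181 × 10^-5 / 0.01025 = 0.006030 mol/L
[MnO4^-]_original = 0.006030 × 500.0/19.70 = 0.1531 mol/L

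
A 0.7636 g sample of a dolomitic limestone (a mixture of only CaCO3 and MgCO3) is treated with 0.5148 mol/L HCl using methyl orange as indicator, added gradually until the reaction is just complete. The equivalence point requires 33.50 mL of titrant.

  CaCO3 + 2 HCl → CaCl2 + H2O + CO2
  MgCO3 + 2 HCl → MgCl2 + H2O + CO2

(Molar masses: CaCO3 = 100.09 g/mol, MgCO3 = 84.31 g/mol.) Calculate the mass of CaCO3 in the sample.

0.2322 g

n(HCl) = 0.03350 × 0.5148 = 0.01725 mol
Let x = n(CaCO3), y = n(MgCO3).
Titrant: 2x + 2y = 0.01725;  mass: 100.09x + 84.31y = 0.7636
Solving, x = 2.320 × 10^-3 mol, y = 6.303 × 10^-3 mol
mass of CaCO3 = 2.320 × 10^-3 × 100.09 = 0.2322 g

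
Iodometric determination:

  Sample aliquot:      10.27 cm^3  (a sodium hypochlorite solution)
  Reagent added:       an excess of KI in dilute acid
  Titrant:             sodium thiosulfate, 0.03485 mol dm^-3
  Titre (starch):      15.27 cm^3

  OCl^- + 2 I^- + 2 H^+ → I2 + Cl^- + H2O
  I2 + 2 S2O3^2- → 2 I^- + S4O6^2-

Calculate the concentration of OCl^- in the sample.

0.02591 mol/L

n(S2O3^2-) = 0.01527 × 0.03485 = 5.322 × 10^-4 mol
n(I2) = n(S2O3^2-)/2 = 2.661 × 10^-4 mol
n(OCl^-) in the aliquot = 2.661 × 10^-4 mol (1:1 ratio)
[OCl^-] = 2.661 × 10^-4 / 0.01027 = 0.02591 mol/L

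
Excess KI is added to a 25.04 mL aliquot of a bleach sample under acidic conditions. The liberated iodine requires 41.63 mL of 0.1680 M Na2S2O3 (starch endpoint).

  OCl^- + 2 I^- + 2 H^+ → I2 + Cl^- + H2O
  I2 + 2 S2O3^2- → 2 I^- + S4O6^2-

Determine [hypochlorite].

0.1397 M

n(S2O3^2-) = 0.04163 × 0.1680 = 6.994 × 10^-3 mol
n(I2) = n(S2O3^2-)/2 = 3.497 × 10^-3 mol
n(OCl^-) in the aliquot = 3.497 × 10^-3 mol (1:1 ratio)
[OCl^-] = 3.497 × 10^-3 / 0.02504 = 0.1397 mol/L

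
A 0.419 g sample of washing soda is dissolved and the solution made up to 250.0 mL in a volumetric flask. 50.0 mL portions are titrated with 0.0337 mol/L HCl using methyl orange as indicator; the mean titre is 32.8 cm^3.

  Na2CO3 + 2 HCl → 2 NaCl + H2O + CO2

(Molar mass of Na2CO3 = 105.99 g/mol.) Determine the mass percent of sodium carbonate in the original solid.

69.9 %

n(HCl) per titration = 0.0328 × 0.0337 = 1.11 × 10^-3 mol
From the 1:2 ratio, n(Na2CO3) in each aliquot = 1/2 × 1.11 × 10^-3 = 5.53 × 10^-4 mol
n(Na2CO3) in the whole flask = 5.53 × 10^-4 × 250.0/50.0 = 2.76 × 10^-3 mol
mass of Na2CO3 = 2.76 × 10^-3 × 105.99 = 0.293 g
% Na2CO3 = 0.293 / 0.419 × 100 = 69.9 %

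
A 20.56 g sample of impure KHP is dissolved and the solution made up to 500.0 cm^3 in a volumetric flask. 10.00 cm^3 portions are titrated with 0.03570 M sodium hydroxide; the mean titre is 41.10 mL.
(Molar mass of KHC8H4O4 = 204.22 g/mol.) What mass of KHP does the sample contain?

KHC8H4O4 + NaOH → KNaC8H4O4 + H2O
n(NaOH) per titration = 0.04110 × 0.03570 = 1.467 × 10^-3 mol
n(KHC8H4O4) in each aliquot = 1.467 × 10^-3 mol (1:1 ratio)
n(KHC8H4O4) in the whole flask = 1.467 × 10^-3 × 500.0/10.00 = 0.07336 mol
mass of KHC8H4O4 = 0.07336 × 204.22 = 14.98 g

14.98 g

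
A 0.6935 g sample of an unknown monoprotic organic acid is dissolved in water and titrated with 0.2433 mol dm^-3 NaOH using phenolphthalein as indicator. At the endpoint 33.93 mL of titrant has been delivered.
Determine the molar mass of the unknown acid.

84.01 g/mol

n(NaOH) = 0.03393 L × 0.2433 mol/L = 8.255 × 10^-3 mol
n(HA) = 8.255 × 10^-3 mol (1:1 ratio)
M = m / n = 0.6935 g / 8.255 × 10^-3 mol = 84.01 g/mol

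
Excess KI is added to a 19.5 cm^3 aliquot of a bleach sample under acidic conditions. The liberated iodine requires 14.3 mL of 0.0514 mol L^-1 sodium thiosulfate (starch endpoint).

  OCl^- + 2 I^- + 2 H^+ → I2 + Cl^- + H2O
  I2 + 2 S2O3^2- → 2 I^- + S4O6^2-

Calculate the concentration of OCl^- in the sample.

n(S2O3^2-) = 0.0143 × 0.0514 = 7.35 × 10^-4 mol
n(I2) = n(S2O3^2-)/2 = 3.68 × 10^-4 mol
n(OCl^-) in the aliquot = 3.68 × 10^-4 mol (1:1 ratio)
[OCl^-] = 3.68 × 10^-4 / 0.0195 = 0.0188 mol/L

0.0188 mol/L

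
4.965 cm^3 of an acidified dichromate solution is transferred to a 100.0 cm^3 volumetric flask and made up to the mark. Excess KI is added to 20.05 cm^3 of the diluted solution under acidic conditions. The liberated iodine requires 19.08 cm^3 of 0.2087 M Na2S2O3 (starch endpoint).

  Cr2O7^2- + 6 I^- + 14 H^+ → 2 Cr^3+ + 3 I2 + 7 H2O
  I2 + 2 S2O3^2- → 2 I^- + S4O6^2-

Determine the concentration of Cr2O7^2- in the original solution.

n(S2O3^2-) = 0.01908 × 0.2087 = 3.982 × 10^-3 mol
n(I2) = n(S2O3^2-)/2 = 1.991 × 10^-3 mol
From the 1:3 ratio, n(Cr2O7^2-) in the aliquot = 1/3 × 1.991 × 10^-3 = 6.637 × 10^-4 mol
[Cr2O7^2-]_dilute = 6.637 × 10^-4 / 0.02005 = 0.03310 mol/L
[Cr2O7^2-]_original = 0.03310 × 100.0/4.965 = 0.6667 mol/L

0.6667 M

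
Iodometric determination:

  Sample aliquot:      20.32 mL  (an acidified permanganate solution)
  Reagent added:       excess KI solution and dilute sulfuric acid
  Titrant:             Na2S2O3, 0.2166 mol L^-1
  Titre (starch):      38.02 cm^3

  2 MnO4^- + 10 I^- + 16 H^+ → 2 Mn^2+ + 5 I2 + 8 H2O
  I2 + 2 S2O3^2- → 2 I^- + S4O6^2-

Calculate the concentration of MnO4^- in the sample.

0.08105 mol/L

n(S2O3^2-) = 0.03802 × 0.2166 = 8.235 × 10^-3 mol
n(I2) = n(S2O3^2-)/2 = 4.118 × 10^-3 mol
From the 2:5 ratio, n(MnO4^-) in the aliquot = 2/5 × 4.118 × 10^-3 = 1.647 × 10^-3 mol
[MnO4^-] = 1.647 × 10^-3 / 0.02032 = 0.08105 mol/L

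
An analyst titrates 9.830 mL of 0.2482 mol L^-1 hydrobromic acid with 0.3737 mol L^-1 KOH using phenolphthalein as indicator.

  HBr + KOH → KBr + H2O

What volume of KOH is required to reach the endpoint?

6.529 mL

n(HBr) = 0.009830 L × 0.2482 mol/L = 2.440 × 10^-3 mol
n(KOH) = 2.440 × 10^-3 mol (1:1 stoichiometry)
V(KOH) = 2.440 × 10^-3 mol / 0.3737 mol/L = 0.006529 L = 6.529 mL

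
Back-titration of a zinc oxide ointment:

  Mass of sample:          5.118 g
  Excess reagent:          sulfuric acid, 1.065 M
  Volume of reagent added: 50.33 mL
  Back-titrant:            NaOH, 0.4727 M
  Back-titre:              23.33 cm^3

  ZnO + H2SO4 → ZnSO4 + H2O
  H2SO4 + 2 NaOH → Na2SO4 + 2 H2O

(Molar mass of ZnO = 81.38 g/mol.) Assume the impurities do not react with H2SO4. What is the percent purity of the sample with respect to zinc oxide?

n(H2SO4) added = 0.05033 × 1.065 = 0.05360 mol
n(NaOH) used in back-titration = 0.02333 × 0.4727 = 0.01103 mol
From the 1:2 ratio, n(H2SO4) left over = 1/2 × 0.01103 = 5.514 × 10^-3 mol
n(H2SO4) consumed by analyte = 0.05360 − 5.514 × 10^-3 = 0.04809 mol
n(ZnO) = 0.04809 mol (1:1 ratio)
mass of ZnO = 0.04809 × 81.38 = 3.913 g
% ZnO = 3.913 / 5.118 × 100 = 76.46 %

76.46 %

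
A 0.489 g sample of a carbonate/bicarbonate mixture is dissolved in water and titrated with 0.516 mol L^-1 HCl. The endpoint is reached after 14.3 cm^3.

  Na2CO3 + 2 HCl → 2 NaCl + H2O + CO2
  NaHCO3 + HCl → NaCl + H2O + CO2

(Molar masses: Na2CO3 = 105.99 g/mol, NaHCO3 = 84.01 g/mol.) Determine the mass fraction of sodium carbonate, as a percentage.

45.7 %

n(HCl) = 0.0143 × 0.516 = 7.38 × 10^-3 mol
Let x = n(Na2CO3), y = n(NaHCO3).
Titrant: 2x + 1y = 7.38 × 10^-3;  mass: 105.99x + 84.01y = 0.489
Solving, x = 2.11 × 10^-3 mol, y = 3.16 × 10^-3 mol
mass of Na2CO3 = 2.11 × 10^-3 × 105.99 = 0.224 g
% Na2CO3 = 0.224 / 0.489 × 100 = 45.7 %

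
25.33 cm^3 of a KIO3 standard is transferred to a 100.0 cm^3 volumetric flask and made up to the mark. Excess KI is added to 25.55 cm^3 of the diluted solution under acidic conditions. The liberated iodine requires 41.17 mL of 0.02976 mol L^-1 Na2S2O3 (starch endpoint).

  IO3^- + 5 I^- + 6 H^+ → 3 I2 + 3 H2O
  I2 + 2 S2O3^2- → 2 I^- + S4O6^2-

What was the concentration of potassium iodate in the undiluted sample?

n(S2O3^2-) = 0.04117 × 0.02976 = 1.225 × 10^-3 mol
n(I2) = n(S2O3^2-)/2 = 6.126 × 10^-4 mol
From the 1:3 ratio, n(IO3^-) in the aliquot = 1/3 × 6.126 × 10^-4 = 2.042 × 10^-4 mol
[IO3^-]_dilute = 2.042 × 10^-4 / 0.02555 = 0.007992 mol/L
[IO3^-]_original = 0.007992 × 100.0/25.33 = 0.03155 mol/L

0.03155 mol/L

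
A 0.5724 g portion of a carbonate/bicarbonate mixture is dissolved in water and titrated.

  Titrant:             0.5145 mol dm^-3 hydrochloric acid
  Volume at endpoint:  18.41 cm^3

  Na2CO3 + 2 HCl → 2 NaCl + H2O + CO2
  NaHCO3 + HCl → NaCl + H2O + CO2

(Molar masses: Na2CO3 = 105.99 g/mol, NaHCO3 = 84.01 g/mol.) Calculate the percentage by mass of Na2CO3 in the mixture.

66.67 %

n(HCl) = 0.01841 × 0.5145 = 9.472 × 10^-3 mol
Let x = n(Na2CO3), y = n(NaHCO3).
Titrant: 2x + 1y = 9.472 × 10^-3;  mass: 105.99x + 84.01y = 0.5724
Solving, x = 3.600 × 10^-3 mol, y = 2.271 × 10^-3 mol
mass of Na2CO3 = 3.600 × 10^-3 × 105.99 = 0.3816 g
% Na2CO3 = 0.3816 / 0.5724 × 100 = 66.67 %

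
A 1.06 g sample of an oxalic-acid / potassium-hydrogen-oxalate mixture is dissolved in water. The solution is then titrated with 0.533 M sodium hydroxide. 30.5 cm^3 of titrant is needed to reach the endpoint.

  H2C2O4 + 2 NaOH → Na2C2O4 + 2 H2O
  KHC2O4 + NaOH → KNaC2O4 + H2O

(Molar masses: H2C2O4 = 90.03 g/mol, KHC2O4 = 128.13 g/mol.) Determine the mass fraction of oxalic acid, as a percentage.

n(NaOH) = 0.0305 × 0.533 = 0.0163 mol
Let x = n(H2C2O4), y = n(KHC2O4).
Titrant: 2x + 1y = 0.0163;  mass: 90.03x + 128.13y = 1.06
Solving, x = 6.15 × 10^-3 mol, y = 3.95 × 10^-3 mol
mass of H2C2O4 = 6.15 × 10^-3 × 90.03 = 0.554 g
% H2C2O4 = 0.554 / 1.06 × 100 = 52.3 %

52.3 %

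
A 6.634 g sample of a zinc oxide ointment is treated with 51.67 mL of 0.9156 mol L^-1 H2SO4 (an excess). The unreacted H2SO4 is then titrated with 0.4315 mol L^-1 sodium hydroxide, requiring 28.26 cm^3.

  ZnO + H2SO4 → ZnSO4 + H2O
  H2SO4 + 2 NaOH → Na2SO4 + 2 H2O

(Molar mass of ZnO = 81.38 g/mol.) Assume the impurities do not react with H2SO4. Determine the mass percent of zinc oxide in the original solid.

n(H2SO4) added = 0.05167 × 0.9156 = 0.04731 mol
n(NaOH) used in back-titration = 0.02826 × 0.4315 = 0.01219 mol
From the 1:2 ratio, n(H2SO4) left over = 1/2 × 0.01219 = 6.097 × 10^-3 mol
n(H2SO4) consumed by analyte = 0.04731 − 6.097 × 10^-3 = 0.04121 mol
n(ZnO) = 0.04121 mol (1:1 ratio)
mass of ZnO = 0.04121 × 81.38 = 3.354 g
% ZnO = 3.354 / 6.634 × 100 = 50.56 %

50.56 %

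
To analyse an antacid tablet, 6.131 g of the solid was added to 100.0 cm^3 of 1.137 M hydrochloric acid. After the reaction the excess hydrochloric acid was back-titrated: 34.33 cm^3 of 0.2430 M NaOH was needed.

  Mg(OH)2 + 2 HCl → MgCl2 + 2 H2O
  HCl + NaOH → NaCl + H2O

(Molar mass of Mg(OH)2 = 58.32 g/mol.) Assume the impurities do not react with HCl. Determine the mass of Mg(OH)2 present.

n(HCl) added = 0.1000 × 1.137 = 0.1137 mol
n(NaOH) used in back-titration = 0.03433 × 0.2430 = 8.342 × 10^-3 mol
n(HCl) left over = 8.342 × 10^-3 mol (1:1 ratio)
n(HCl) consumed by analyte = 0.1137 − 8.342 × 10^-3 = 0.1054 mol
From the 1:2 ratio, n(Mg(OH)2) = 1/2 × 0.1054 = 0.05268 mol
mass of Mg(OH)2 = 0.05268 × 58.32 = 3.072 g

3.072 g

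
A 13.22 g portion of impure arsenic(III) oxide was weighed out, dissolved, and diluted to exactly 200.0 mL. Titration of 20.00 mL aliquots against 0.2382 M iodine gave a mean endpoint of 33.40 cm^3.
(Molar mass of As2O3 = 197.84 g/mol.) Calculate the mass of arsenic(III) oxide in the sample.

7.870 g

As2O3 + 2 I2 + 2 H2O → As2O5 + 4 HI
n(I2) per titration = 0.03340 × 0.2382 = 7.956 × 10^-3 mol
From the 1:2 ratio, n(As2O3) in each aliquot = 1/2 × 7.956 × 10^-3 = 3.978 × 10^-3 mol
n(As2O3) in the whole flask = 3.978 × 10^-3 × 200.0/20.00 = 0.03978 mol
mass of As2O3 = 0.03978 × 197.84 = 7.870 g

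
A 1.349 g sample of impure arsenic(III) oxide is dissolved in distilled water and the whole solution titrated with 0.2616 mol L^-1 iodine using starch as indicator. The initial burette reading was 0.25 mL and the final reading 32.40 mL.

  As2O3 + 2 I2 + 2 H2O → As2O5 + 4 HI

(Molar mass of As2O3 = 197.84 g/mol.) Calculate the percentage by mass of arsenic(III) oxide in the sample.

n(I2) = 0.03215 L × 0.2616 mol/L = 8.410 × 10^-3 mol
From the 1:2 ratio, n(As2O3) = 1/2 × 8.410 × 10^-3 = 4.205 × 10^-3 mol
mass of As2O3 = 4.205 × 10^-3 × 197.84 g/mol = 0.8320 g
% As2O3 = 0.8320 / 1.349 × 100 = 61.67 %

61.67 %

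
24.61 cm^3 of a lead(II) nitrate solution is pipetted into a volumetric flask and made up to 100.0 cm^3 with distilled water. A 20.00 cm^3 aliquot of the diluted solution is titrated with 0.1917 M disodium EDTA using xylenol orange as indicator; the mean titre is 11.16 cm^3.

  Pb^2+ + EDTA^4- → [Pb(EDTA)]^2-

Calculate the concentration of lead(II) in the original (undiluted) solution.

0.4347 M

n(EDTA) = 0.01116 × 0.1917 = 2.139 × 10^-3 mol
n(Pb2+) in the aliquot = 2.139 × 10^-3 mol (1:1 ratio)
[Pb2+]_dilute = 2.139 × 10^-3 / 0.02000 = 0.1070 mol/L
Dilution factor = 100.0 / 24.61 = 4.063
[Pb2+]_stock = 0.1070 × 4.063 = 0.4347 mol/L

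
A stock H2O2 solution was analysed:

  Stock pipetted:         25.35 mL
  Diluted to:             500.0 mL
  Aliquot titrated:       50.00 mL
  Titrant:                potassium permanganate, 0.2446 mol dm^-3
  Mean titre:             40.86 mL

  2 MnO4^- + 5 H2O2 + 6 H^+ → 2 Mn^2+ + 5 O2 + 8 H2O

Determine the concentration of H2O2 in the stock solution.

n(KMnO4) = 0.04086 × 0.2446 = 9.994 × 10^-3 mol
From the 5:2 ratio, n(H2O2) in the aliquot = 5/2 × 9.994 × 10^-3 = 0.02499 mol
[H2O2]_dilute = 0.02499 / 0.05000 = 0.4997 mol/L
Dilution factor = 500.0 / 25.35 = 19.72
[H2O2]_stock = 0.4997 × 19.72 = 9.856 mol/L

9.856 mol/L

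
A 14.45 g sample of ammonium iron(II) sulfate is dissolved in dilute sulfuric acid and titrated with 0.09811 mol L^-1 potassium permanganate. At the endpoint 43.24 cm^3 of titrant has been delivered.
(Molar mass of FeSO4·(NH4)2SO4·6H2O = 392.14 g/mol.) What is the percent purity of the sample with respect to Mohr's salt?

57.56 %

MnO4^- + 5 Fe^2+ + 8 H^+ → Mn^2+ + 5 Fe^3+ + 4 H2O
n(KMnO4) = 0.04324 L × 0.09811 mol/L = 4.242 × 10^-3 mol
From the 5:1 ratio, n(FeSO4·(NH4)2SO4·6H2O) = 5/1 × 4.242 × 10^-3 = 0.02121 mol
mass of FeSO4·(NH4)2SO4·6H2O = 0.02121 × 392.14 g/mol = 8.318 g
% FeSO4·(NH4)2SO4·6H2O = 8.318 / 14.45 × 100 = 57.56 %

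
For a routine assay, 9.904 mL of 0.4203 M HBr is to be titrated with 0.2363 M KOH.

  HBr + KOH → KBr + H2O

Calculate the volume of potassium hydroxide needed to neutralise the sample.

17.62 mL

n(HBr) = 0.009904 L × 0.4203 mol/L = 4.163 × 10^-3 mol
n(KOH) = 4.163 × 10^-3 mol (1:1 stoichiometry)
V(KOH) = 4.163 × 10^-3 mol / 0.2363 mol/L = 0.01762 L = 17.62 mL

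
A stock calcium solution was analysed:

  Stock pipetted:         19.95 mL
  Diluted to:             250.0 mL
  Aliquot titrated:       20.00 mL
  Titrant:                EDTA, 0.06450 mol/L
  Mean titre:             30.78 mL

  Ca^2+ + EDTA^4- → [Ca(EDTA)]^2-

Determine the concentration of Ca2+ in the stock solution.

n(EDTA) = 0.03078 × 0.06450 = 1.985 × 10^-3 mol
n(Ca2+) in the aliquot = 1.985 × 10^-3 mol (1:1 ratio)
[Ca2+]_dilute = 1.985 × 10^-3 / 0.02000 = 0.09927 mol/L
Dilution factor = 250.0 / 19.95 = 12.53
[Ca2+]_stock = 0.09927 × 12.53 = 1.244 mol/L

1.244 mol/L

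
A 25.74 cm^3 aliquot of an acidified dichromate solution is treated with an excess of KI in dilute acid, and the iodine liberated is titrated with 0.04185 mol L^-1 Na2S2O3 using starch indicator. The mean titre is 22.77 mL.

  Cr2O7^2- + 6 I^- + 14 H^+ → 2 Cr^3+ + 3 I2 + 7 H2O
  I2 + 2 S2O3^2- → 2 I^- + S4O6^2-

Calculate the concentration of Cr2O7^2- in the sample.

n(S2O3^2-) = 0.02277 × 0.04185 = 9.529 × 10^-4 mol
n(I2) = n(S2O3^2-)/2 = 4.765 × 10^-4 mol
From the 1:3 ratio, n(Cr2O7^2-) in the aliquot = 1/3 × 4.765 × 10^-4 = 1.588 × 10^-4 mol
[Cr2O7^2-] = 1.588 × 10^-4 / 0.02574 = 0.006170 mol/L

0.006170 mol/L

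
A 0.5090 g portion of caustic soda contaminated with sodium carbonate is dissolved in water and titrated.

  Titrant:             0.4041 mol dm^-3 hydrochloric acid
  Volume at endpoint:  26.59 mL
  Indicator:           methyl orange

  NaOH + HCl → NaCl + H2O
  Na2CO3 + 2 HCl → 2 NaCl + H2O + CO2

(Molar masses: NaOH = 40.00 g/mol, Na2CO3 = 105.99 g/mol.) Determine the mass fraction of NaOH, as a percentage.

n(HCl) = 0.02659 × 0.4041 = 0.01075 mol
Let x = n(NaOH), y = n(Na2CO3).
Titrant: 1x + 2y = 0.01075;  mass: 40.00x + 105.99y = 0.5090
Solving, x = 4.650 × 10^-3 mol, y = 3.047 × 10^-3 mol
mass of NaOH = 4.650 × 10^-3 × 40.00 = 0.1860 g
% NaOH = 0.1860 / 0.5090 × 100 = 36.55 %

36.55 %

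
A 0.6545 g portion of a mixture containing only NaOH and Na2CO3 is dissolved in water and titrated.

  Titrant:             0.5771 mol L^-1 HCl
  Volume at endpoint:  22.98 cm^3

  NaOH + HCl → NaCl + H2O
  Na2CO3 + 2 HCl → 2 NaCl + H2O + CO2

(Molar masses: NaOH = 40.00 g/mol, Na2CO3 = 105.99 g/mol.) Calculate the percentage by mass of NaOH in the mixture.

22.72 %

n(HCl) = 0.02298 × 0.5771 = 0.01326 mol
Let x = n(NaOH), y = n(Na2CO3).
Titrant: 1x + 2y = 0.01326;  mass: 40.00x + 105.99y = 0.6545
Solving, x = 3.717 × 10^-3 mol, y = 4.772 × 10^-3 mol
mass of NaOH = 3.717 × 10^-3 × 40.00 = 0.1487 g
% NaOH = 0.1487 / 0.6545 × 100 = 22.72 %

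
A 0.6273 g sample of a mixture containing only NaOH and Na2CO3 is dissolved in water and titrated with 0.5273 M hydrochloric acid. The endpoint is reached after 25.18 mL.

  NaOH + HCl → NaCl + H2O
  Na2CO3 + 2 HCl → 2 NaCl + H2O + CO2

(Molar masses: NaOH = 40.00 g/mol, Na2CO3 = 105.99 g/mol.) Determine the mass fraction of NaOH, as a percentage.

37.46 %

n(HCl) = 0.02518 × 0.5273 = 0.01328 mol
Let x = n(NaOH), y = n(Na2CO3).
Titrant: 1x + 2y = 0.01328;  mass: 40.00x + 105.99y = 0.6273
Solving, x = 5.874 × 10^-3 mol, y = 3.702 × 10^-3 mol
mass of NaOH = 5.874 × 10^-3 × 40.00 = 0.2350 g
% NaOH = 0.2350 / 0.6273 × 100 = 37.46 %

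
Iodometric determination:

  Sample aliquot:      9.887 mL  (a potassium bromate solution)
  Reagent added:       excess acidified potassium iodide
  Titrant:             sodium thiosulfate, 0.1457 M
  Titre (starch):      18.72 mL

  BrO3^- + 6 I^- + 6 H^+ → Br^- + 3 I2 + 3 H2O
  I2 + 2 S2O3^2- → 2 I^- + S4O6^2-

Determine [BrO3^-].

0.04598 M

n(S2O3^2-) = 0.01872 × 0.1457 = 2.728 × 10^-3 mol
n(I2) = n(S2O3^2-)/2 = 1.364 × 10^-3 mol
From the 1:3 ratio, n(BrO3^-) in the aliquot = 1/3 × 1.364 × 10^-3 = 4.546 × 10^-4 mol
[BrO3^-] = 4.546 × 10^-4 / 0.009887 = 0.04598 mol/L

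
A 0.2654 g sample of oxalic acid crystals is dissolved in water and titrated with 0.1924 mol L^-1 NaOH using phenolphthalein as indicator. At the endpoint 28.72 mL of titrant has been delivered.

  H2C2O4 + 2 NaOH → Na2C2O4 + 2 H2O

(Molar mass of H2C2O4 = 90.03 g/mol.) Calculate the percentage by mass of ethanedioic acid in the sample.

n(NaOH) = 0.02872 L × 0.1924 mol/L = 5.526 × 10^-3 mol
From the 1:2 ratio, n(H2C2O4) = 1/2 × 5.526 × 10^-3 = 2.763 × 10^-3 mol
mass of H2C2O4 = 2.763 × 10^-3 × 90.03 g/mol = 0.2487 g
% H2C2O4 = 0.2487 / 0.2654 × 100 = 93.72 %

93.72 %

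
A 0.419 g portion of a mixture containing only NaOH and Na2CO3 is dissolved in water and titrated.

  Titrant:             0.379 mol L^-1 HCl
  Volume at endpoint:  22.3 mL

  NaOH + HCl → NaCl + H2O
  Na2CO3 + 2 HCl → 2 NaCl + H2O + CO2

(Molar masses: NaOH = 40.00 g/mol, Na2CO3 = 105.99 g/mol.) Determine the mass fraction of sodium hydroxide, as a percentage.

n(HCl) = 0.0223 × 0.379 = 8.45 × 10^-3 mol
Let x = n(NaOH), y = n(Na2CO3).
Titrant: 1x + 2y = 8.45 × 10^-3;  mass: 40.00x + 105.99y = 0.419
Solving, x = 2.22 × 10^-3 mol, y = 3.11 × 10^-3 mol
mass of NaOH = 2.22 × 10^-3 × 40.00 = 0.0890 g
% NaOH = 0.0890 / 0.419 × 100 = 21.2 %

21.2 %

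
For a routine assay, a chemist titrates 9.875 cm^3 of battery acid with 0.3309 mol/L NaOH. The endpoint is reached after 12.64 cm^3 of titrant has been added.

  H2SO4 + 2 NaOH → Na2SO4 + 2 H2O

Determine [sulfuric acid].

n(NaOH) = 0.01264 L × 0.3309 mol/L = 4.183 × 10^-3 mol
From the 1:2 mole ratio, n(H2SO4) = 1/2 × 4.183 × 10^-3 = 2.091 × 10^-3 mol
[H2SO4] = 2.091 × 10^-3 mol / 0.009875 L = 0.2118 mol/L

0.2118 mol/L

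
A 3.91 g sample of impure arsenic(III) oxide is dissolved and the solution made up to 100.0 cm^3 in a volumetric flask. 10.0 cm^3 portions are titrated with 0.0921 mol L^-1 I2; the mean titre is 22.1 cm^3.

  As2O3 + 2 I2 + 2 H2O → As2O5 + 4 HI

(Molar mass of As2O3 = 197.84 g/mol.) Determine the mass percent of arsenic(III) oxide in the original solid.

51.5 %

n(I2) per titration = 0.0221 × 0.0921 = 2.04 × 10^-3 mol
From the 1:2 ratio, n(As2O3) in each aliquot = 1/2 × 2.04 × 10^-3 = 1.02 × 10^-3 mol
n(As2O3) in the whole flask = 1.02 × 10^-3 × 100.0/10.0 = 0.0102 mol
mass of As2O3 = 0.0102 × 197.84 = 2.01 g
% As2O3 = 2.01 / 3.91 × 100 = 51.5 %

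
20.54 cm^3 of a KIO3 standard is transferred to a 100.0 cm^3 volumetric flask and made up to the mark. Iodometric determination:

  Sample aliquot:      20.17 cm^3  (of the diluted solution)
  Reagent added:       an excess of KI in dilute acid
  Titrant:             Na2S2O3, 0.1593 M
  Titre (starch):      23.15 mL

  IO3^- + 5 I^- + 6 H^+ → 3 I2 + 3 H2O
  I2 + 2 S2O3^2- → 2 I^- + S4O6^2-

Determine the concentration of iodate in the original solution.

0.1484 M

n(S2O3^2-) = 0.02315 × 0.1593 = 3.688 × 10^-3 mol
n(I2) = n(S2O3^2-)/2 = 1.844 × 10^-3 mol
From the 1:3 ratio, n(IO3^-) in the aliquot = 1/3 × 1.844 × 10^-3 = 6.146 × 10^-4 mol
[IO3^-]_dilute = 6.146 × 10^-4 / 0.02017 = 0.03047 mol/L
[IO3^-]_original = 0.03047 × 100.0/20.54 = 0.1484 mol/L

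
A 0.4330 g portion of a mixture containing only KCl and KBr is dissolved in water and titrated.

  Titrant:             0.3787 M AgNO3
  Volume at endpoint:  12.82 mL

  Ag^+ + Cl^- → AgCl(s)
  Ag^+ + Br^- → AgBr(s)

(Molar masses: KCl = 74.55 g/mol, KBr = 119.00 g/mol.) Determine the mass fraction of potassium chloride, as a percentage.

n(AgNO3) = 0.01282 × 0.3787 = 4.855 × 10^-3 mol
Let x = n(KCl), y = n(KBr).
Titrant: 1x + 1y = 4.855 × 10^-3;  mass: 74.55x + 119.00y = 0.4330
Solving, x = 3.256 × 10^-3 mol, y = 1.599 × 10^-3 mol
mass of KCl = 3.256 × 10^-3 × 74.55 = 0.2427 g
% KCl = 0.2427 / 0.4330 × 100 = 56.06 %

56.06 %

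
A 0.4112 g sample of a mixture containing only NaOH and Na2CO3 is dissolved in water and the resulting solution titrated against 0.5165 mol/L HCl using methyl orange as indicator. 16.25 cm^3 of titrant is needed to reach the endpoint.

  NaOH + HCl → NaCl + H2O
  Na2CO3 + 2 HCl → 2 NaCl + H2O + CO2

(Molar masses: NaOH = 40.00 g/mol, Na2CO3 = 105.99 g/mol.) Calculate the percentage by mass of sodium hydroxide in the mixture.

n(HCl) = 0.01625 × 0.5165 = 8.393 × 10^-3 mol
Let x = n(NaOH), y = n(Na2CO3).
Titrant: 1x + 2y = 8.393 × 10^-3;  mass: 40.00x + 105.99y = 0.4112
Solving, x = 2.585 × 10^-3 mol, y = 2.904 × 10^-3 mol
mass of NaOH = 2.585 × 10^-3 × 40.00 = 0.1034 g
% NaOH = 0.1034 / 0.4112 × 100 = 25.15 %

25.15 %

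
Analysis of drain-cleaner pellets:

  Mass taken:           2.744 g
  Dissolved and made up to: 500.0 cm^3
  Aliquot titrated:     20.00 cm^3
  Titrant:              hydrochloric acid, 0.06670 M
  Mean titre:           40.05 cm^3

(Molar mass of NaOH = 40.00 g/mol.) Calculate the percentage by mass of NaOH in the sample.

NaOH + HCl → NaCl + H2O
n(HCl) per titration = 0.04005 × 0.06670 = 2.671 × 10^-3 mol
n(NaOH) in each aliquot = 2.671 × 10^-3 mol (1:1 ratio)
n(NaOH) in the whole flask = 2.671 × 10^-3 × 500.0/20.00 = 0.06678 mol
mass of NaOH = 0.06678 × 40.00 = 2.671 g
% NaOH = 2.671 / 2.744 × 100 = 97.35 %

97.35 %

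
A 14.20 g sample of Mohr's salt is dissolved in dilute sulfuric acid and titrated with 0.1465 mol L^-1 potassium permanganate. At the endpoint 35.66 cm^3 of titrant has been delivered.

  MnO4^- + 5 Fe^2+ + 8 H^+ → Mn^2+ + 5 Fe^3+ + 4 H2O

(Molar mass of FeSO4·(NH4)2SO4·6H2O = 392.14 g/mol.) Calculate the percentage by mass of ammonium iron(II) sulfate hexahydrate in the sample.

n(KMnO4) = 0.03566 L × 0.1465 mol/L = 5.224 × 10^-3 mol
From the 5:1 ratio, n(FeSO4·(NH4)2SO4·6H2O) = 5/1 × 5.224 × 10^-3 = 0.02612 mol
mass of FeSO4·(NH4)2SO4·6H2O = 0.02612 × 392.14 g/mol = 10.24 g
% FeSO4·(NH4)2SO4·6H2O = 10.24 / 14.20 × 100 = 72.13 %

72.13 %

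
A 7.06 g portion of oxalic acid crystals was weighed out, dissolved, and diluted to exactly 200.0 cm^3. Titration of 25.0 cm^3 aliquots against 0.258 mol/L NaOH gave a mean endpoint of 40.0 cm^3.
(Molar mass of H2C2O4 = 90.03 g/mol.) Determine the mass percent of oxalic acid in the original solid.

H2C2O4 + 2 NaOH → Na2C2O4 + 2 H2O
n(NaOH) per titration = 0.0400 × 0.258 = 0.0103 mol
From the 1:2 ratio, n(H2C2O4) in each aliquot = 1/2 × 0.0103 = 5.16 × 10^-3 mol
n(H2C2O4) in the whole flask = 5.16 × 10^-3 × 200.0/25.0 = 0.0413 mol
mass of H2C2O4 = 0.0413 × 90.03 = 3.72 g
% H2C2O4 = 3.72 / 7.06 × 100 = 52.6 %

52.6 %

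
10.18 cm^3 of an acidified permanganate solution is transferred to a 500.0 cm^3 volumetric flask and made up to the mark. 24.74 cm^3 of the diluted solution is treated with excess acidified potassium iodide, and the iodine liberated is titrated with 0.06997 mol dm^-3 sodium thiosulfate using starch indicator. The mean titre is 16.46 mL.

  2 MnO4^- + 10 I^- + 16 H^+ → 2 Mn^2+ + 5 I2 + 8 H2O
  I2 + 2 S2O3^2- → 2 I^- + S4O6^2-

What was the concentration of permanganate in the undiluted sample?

n(S2O3^2-) = 0.01646 × 0.06997 = 1.152 × 10^-3 mol
n(I2) = n(S2O3^2-)/2 = 5.759 × 10^-4 mol
From the 2:5 ratio, n(MnO4^-) in the aliquot = 2/5 × 5.759 × 10^-4 = 2.303 × 10^-4 mol
[MnO4^-]_dilute = 2.303 × 10^-4 / 0.02474 = 0.009310 mol/L
[MnO4^-]_original = 0.009310 × 500.0/10.18 = 0.4573 mol/L

0.4573 mol/L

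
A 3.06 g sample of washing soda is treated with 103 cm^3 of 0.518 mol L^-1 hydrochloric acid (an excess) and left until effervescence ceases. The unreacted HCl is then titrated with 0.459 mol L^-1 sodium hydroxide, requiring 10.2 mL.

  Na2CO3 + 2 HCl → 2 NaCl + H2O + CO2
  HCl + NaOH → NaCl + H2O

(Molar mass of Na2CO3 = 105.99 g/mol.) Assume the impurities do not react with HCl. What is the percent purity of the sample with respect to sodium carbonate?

n(HCl) added = 0.103 × 0.518 = 0.0534 mol
n(NaOH) used in back-titration = 0.0102 × 0.459 = 4.68 × 10^-3 mol
n(HCl) left over = 4.68 × 10^-3 mol (1:1 ratio)
n(HCl) consumed by analyte = 0.0534 − 4.68 × 10^-3 = 0.0487 mol
From the 1:2 ratio, n(Na2CO3) = 1/2 × 0.0487 = 0.0243 mol
mass of Na2CO3 = 0.0243 × 105.99 = 2.58 g
% Na2CO3 = 2.58 / 3.06 × 100 = 84.3 %

84.3 %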